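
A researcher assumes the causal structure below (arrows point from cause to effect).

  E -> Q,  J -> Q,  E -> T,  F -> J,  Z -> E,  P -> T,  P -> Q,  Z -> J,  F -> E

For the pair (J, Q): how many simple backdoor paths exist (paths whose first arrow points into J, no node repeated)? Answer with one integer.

A backdoor path from J to Q is any simple undirected path whose first edge points into J (i.e. leaves J via a parent).
Parents of J: {F, Z}.
Enumerating:
  P1: J <- F -> E -> T <- P -> Q
  P2: J <- F -> E -> Q
  P3: J <- Z -> E -> T <- P -> Q
  P4: J <- Z -> E -> Q
That exhausts the simple backdoor paths. Count: 4.

4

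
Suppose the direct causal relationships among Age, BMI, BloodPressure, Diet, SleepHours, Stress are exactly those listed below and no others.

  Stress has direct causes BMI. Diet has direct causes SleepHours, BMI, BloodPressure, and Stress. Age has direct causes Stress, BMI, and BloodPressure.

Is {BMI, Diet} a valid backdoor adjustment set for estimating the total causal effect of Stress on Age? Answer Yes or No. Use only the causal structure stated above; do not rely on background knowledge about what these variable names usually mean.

Backdoor paths from Stress to Age (paths whose first edge points into Stress):
  P1: Stress <- BMI -> Diet <- BloodPressure -> Age
  P2: Stress <- BMI -> Age
Condition 1 (no descendant of Stress in the set): FAILS — Diet is a descendant of Stress.
Condition 2 (every backdoor path blocked by {BMI, Diet}):
  P1: blocked at fork node BMI ∈ conditioning set.
  P2: blocked at fork node BMI ∈ conditioning set.
{BMI, Diet} does not satisfy the backdoor criterion.

No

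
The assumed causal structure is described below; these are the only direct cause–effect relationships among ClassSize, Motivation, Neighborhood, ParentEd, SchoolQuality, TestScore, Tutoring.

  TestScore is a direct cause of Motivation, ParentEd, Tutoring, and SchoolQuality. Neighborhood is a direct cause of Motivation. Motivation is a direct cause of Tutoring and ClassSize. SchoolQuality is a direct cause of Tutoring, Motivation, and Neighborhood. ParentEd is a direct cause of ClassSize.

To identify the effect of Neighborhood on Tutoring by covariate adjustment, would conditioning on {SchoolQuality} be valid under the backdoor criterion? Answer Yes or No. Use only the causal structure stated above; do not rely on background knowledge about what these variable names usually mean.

Yes

Backdoor paths from Neighborhood to Tutoring (paths whose first edge points into Neighborhood):
  P1: Neighborhood <- SchoolQuality <- TestScore -> Motivation -> Tutoring
  P2: Neighborhood <- SchoolQuality <- TestScore -> ParentEd -> ClassSize <- Motivation -> Tutoring
  P3: Neighborhood <- SchoolQuality <- TestScore -> Tutoring
  P4: Neighborhood <- SchoolQuality -> Motivation <- TestScore -> Tutoring
  P5: Neighborhood <- SchoolQuality -> Motivation -> Tutoring
  P6: Neighborhood <- SchoolQuality -> Motivation -> ClassSize <- ParentEd <- TestScore -> Tutoring
  P7: Neighborhood <- SchoolQuality -> Tutoring
Condition 1 (no descendant of Neighborhood in the set): holds — descendants of Neighborhood are {ClassSize, Motivation, Tutoring}; none are in {SchoolQuality}.
Condition 2 (every backdoor path blocked by {SchoolQuality}):
  P1: blocked at chain node SchoolQuality ∈ conditioning set.
  P2: blocked at chain node SchoolQuality ∈ conditioning set.
  P3: blocked at chain node SchoolQuality ∈ conditioning set.
  P4: blocked at fork node SchoolQuality ∈ conditioning set.
  P5: blocked at fork node SchoolQuality ∈ conditioning set.
  P6: blocked at fork node SchoolQuality ∈ conditioning set.
  P7: blocked at fork node SchoolQuality ∈ conditioning set.
{SchoolQuality} satisfies the backdoor criterion.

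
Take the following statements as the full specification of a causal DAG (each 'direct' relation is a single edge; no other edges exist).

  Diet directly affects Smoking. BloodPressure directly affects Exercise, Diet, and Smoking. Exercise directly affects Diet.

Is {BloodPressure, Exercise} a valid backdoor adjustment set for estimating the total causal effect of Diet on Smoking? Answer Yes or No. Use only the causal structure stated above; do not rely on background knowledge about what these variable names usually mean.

Yes

Backdoor paths from Diet to Smoking (paths whose first edge points into Diet):
  P1: Diet <- BloodPressure -> Smoking
  P2: Diet <- Exercise <- BloodPressure -> Smoking
Condition 1 (no descendant of Diet in the set): holds — descendants of Diet are {Smoking}; none are in {BloodPressure, Exercise}.
Condition 2 (every backdoor path blocked by {BloodPressure, Exercise}):
  P1: blocked at fork node BloodPressure ∈ conditioning set.
  P2: blocked at chain node Exercise ∈ conditioning set.
{BloodPressure, Exercise} satisfies the backdoor criterion.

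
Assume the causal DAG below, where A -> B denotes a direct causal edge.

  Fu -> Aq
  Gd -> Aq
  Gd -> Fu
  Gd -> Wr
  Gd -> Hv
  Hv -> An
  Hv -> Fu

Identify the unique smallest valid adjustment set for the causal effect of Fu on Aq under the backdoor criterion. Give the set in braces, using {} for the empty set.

Variables eligible for adjustment (non-descendants of Fu, excluding Fu and Aq): {An, Gd, Hv, Wr}.
Backdoor paths from Fu to Aq:
  P1: Fu <- Gd -> Aq
  P2: Fu <- Hv <- Gd -> Aq
The empty set is not sufficient: P1 (Fu <- Gd -> Aq) has no collider blocking it and no conditioned non-collider, so it is open.
Try {Gd}:
  P1: blocked at fork node Gd ∈ conditioning set.
  P2: blocked at fork node Gd ∈ conditioning set.
{Gd} contains no descendant of Fu and blocks every backdoor path.
No other singleton works — e.g. {Wr} leaves P1 open — so {Gd} is the unique smallest valid adjustment set.

{Gd}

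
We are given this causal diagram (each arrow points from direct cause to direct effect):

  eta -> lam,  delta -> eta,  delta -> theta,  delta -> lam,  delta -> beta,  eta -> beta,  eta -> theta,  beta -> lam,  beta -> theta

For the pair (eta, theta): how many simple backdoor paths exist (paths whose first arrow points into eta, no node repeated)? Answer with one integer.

A backdoor path from eta to theta is any simple undirected path whose first edge points into eta (i.e. leaves eta via a parent).
Parents of eta: {delta}.
Enumerating:
  P1: eta <- delta -> beta -> theta
  P2: eta <- delta -> lam <- beta -> theta
  P3: eta <- delta -> theta
That exhausts the simple backdoor paths. Count: 3.

3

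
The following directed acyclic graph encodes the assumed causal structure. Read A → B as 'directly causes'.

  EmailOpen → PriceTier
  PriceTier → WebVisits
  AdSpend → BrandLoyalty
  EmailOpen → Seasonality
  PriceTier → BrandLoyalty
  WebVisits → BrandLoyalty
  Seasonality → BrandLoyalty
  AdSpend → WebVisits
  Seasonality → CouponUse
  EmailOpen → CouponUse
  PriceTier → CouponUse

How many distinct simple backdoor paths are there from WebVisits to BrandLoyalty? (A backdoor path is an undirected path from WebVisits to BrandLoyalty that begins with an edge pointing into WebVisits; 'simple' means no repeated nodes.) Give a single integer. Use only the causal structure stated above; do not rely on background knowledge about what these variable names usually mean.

6

A backdoor path from WebVisits to BrandLoyalty is any simple undirected path whose first edge points into WebVisits (i.e. leaves WebVisits via a parent).
Parents of WebVisits: {AdSpend, PriceTier}.
Enumerating:
  P1: WebVisits <- AdSpend -> BrandLoyalty
  P2: WebVisits <- PriceTier <- EmailOpen -> Seasonality -> BrandLoyalty
  P3: WebVisits <- PriceTier <- EmailOpen -> CouponUse <- Seasonality -> BrandLoyalty
  P4: WebVisits <- PriceTier -> CouponUse <- EmailOpen -> Seasonality -> BrandLoyalty
  P5: WebVisits <- PriceTier -> CouponUse <- Seasonality -> BrandLoyalty
  P6: WebVisits <- PriceTier -> BrandLoyalty
That exhausts the simple backdoor paths. Count: 6.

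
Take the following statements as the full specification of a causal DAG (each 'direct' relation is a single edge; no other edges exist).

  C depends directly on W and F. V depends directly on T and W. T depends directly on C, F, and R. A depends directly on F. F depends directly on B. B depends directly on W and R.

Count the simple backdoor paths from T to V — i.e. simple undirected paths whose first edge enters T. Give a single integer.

A backdoor path from T to V is any simple undirected path whose first edge points into T (i.e. leaves T via a parent).
Parents of T: {C, F, R}.
Enumerating:
  P1: T <- R -> B <- W -> V
  P2: T <- R -> B -> F -> C <- W -> V
  P3: T <- F <- B <- W -> V
  P4: T <- F -> C <- W -> V
  P5: T <- C <- W -> V
  P6: T <- C <- F <- B <- W -> V
That exhausts the simple backdoor paths. Count: 6.

6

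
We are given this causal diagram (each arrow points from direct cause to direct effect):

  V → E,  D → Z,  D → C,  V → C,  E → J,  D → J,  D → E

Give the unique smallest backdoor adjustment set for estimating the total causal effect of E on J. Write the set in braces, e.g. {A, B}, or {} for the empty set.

Variables eligible for adjustment (non-descendants of E, excluding E and J): {C, D, V, Z}.
Backdoor paths from E to J:
  P1: E <- V -> C <- D -> J
  P2: E <- D -> J
The empty set is not sufficient: P2 (E <- D -> J) has no collider blocking it and no conditioned non-collider, so it is open.
Try {D}:
  P1: blocked at collider C (neither it nor any descendant is in the conditioning set).
  P2: blocked at fork node D ∈ conditioning set.
{D} contains no descendant of E and blocks every backdoor path.
No other singleton works — e.g. {V} leaves P2 open — so {D} is the unique smallest valid adjustment set.

{D}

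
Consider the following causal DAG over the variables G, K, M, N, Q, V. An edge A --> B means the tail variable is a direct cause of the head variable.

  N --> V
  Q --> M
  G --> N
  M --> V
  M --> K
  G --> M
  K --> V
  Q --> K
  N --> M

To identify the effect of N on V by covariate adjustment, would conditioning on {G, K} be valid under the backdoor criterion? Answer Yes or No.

Backdoor paths from N to V (paths whose first edge points into N):
  P1: N <- G -> M <- Q -> K -> V
  P2: N <- G -> M -> K -> V
  P3: N <- G -> M -> V
Condition 1 (no descendant of N in the set): FAILS — K is a descendant of N.
Condition 2 (every backdoor path blocked by {G, K}):
  P1: blocked at fork node G ∈ conditioning set.
  P2: blocked at fork node G ∈ conditioning set.
  P3: blocked at fork node G ∈ conditioning set.
{G, K} does not satisfy the backdoor criterion.

No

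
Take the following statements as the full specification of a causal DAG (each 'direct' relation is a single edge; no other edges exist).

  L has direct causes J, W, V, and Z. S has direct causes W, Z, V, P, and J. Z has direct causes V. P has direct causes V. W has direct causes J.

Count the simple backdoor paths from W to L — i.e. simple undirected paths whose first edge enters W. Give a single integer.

A backdoor path from W to L is any simple undirected path whose first edge points into W (i.e. leaves W via a parent).
Parents of W: {J}.
Enumerating:
  P1: W <- J -> L
  P2: W <- J -> S <- V -> Z -> L
  P3: W <- J -> S <- V -> L
  P4: W <- J -> S <- Z <- V -> L
  P5: W <- J -> S <- Z -> L
  P6: W <- J -> S <- P <- V -> Z -> L
  P7: W <- J -> S <- P <- V -> L
That exhausts the simple backdoor paths. Count: 7.

7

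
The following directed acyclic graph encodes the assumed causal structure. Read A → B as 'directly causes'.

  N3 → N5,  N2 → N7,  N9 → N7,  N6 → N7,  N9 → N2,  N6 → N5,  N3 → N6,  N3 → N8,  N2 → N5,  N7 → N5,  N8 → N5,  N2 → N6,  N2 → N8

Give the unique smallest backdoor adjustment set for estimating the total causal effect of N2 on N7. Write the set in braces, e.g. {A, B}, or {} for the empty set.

{N9}

Variables eligible for adjustment (non-descendants of N2, excluding N2 and N7): {N3, N9}.
Backdoor paths from N2 to N7:
  P1: N2 <- N9 -> N7
The empty set is not sufficient: P1 (N2 <- N9 -> N7) has no collider blocking it and no conditioned non-collider, so it is open.
Try {N9}:
  P1: blocked at fork node N9 ∈ conditioning set.
{N9} contains no descendant of N2 and blocks every backdoor path.
No other singleton works — e.g. {N3} leaves P1 open — so {N9} is the unique smallest valid adjustment set.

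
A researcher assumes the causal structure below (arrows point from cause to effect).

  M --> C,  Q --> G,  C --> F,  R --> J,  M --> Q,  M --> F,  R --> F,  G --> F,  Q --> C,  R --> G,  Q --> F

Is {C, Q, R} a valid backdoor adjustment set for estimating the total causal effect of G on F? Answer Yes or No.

Yes

Backdoor paths from G to F (paths whose first edge points into G):
  P1: G <- Q <- M -> C -> F
  P2: G <- Q <- M -> F
  P3: G <- Q -> C <- M -> F
  P4: G <- Q -> C -> F
  P5: G <- Q -> F
  P6: G <- R -> F
Condition 1 (no descendant of G in the set): holds — descendants of G are {F}; none are in {C, Q, R}.
Condition 2 (every backdoor path blocked by {C, Q, R}):
  P1: blocked at chain node Q ∈ conditioning set.
  P2: blocked at chain node Q ∈ conditioning set.
  P3: blocked at fork node Q ∈ conditioning set.
  P4: blocked at fork node Q ∈ conditioning set.
  P5: blocked at fork node Q ∈ conditioning set.
  P6: blocked at fork node R ∈ conditioning set.
{C, Q, R} satisfies the backdoor criterion.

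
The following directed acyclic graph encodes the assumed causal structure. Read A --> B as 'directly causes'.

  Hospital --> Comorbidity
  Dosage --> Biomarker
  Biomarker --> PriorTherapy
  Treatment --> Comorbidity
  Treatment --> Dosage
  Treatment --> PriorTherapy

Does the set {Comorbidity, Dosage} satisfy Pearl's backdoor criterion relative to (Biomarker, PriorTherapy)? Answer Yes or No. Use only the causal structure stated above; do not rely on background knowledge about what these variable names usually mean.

Yes

Backdoor paths from Biomarker to PriorTherapy (paths whose first edge points into Biomarker):
  P1: Biomarker <- Dosage <- Treatment -> PriorTherapy
Condition 1 (no descendant of Biomarker in the set): holds — descendants of Biomarker are {PriorTherapy}; none are in {Comorbidity, Dosage}.
Condition 2 (every backdoor path blocked by {Comorbidity, Dosage}):
  P1: blocked at chain node Dosage ∈ conditioning set.
{Comorbidity, Dosage} satisfies the backdoor criterion.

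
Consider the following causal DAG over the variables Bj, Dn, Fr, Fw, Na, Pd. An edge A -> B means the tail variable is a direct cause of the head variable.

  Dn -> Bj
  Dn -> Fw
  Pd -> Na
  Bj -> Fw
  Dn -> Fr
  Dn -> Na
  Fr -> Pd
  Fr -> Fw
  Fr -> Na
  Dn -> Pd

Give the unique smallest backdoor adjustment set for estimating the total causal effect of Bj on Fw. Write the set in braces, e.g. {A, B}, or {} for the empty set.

Variables eligible for adjustment (non-descendants of Bj, excluding Bj and Fw): {Dn, Fr, Na, Pd}.
Backdoor paths from Bj to Fw:
  P1: Bj <- Dn -> Fr -> Fw
  P2: Bj <- Dn -> Pd <- Fr -> Fw
  P3: Bj <- Dn -> Pd -> Na <- Fr -> Fw
  P4: Bj <- Dn -> Na <- Fr -> Fw
  P5: Bj <- Dn -> Na <- Pd <- Fr -> Fw
  P6: Bj <- Dn -> Fw
The empty set is not sufficient: P1 (Bj <- Dn -> Fr -> Fw) has no collider blocking it and no conditioned non-collider, so it is open.
Try {Dn}:
  P1: blocked at fork node Dn ∈ conditioning set.
  P2: blocked at fork node Dn ∈ conditioning set.
  P3: blocked at fork node Dn ∈ conditioning set.
  P4: blocked at fork node Dn ∈ conditioning set.
  P5: blocked at fork node Dn ∈ conditioning set.
  P6: blocked at fork node Dn ∈ conditioning set.
{Dn} contains no descendant of Bj and blocks every backdoor path.
No other singleton works — e.g. {Fr} leaves P6 open — so {Dn} is the unique smallest valid adjustment set.

{Dn}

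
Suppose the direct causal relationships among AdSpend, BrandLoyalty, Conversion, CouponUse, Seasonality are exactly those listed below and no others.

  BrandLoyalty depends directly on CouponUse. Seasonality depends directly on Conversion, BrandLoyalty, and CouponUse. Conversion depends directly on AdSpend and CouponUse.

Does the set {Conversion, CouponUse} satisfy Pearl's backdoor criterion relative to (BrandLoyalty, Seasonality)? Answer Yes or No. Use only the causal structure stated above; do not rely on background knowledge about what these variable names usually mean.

Yes

Backdoor paths from BrandLoyalty to Seasonality (paths whose first edge points into BrandLoyalty):
  P1: BrandLoyalty <- CouponUse -> Conversion -> Seasonality
  P2: BrandLoyalty <- CouponUse -> Seasonality
Condition 1 (no descendant of BrandLoyalty in the set): holds — descendants of BrandLoyalty are {Seasonality}; none are in {Conversion, CouponUse}.
Condition 2 (every backdoor path blocked by {Conversion, CouponUse}):
  P1: blocked at fork node CouponUse ∈ conditioning set.
  P2: blocked at fork node CouponUse ∈ conditioning set.
{Conversion, CouponUse} satisfies the backdoor criterion.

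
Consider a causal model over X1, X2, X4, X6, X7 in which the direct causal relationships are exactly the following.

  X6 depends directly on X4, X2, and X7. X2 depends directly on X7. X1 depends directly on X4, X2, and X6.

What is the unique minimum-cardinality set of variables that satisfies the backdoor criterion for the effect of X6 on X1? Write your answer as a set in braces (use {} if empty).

Variables eligible for adjustment (non-descendants of X6, excluding X6 and X1): {X2, X4, X7}.
Backdoor paths from X6 to X1:
  P1: X6 <- X7 -> X2 -> X1
  P2: X6 <- X2 -> X1
  P3: X6 <- X4 -> X1
The empty set is not sufficient: P1 (X6 <- X7 -> X2 -> X1) has no collider blocking it and no conditioned non-collider, so it is open.
Try {X2, X4}:
  P1: blocked at chain node X2 ∈ conditioning set.
  P2: blocked at fork node X2 ∈ conditioning set.
  P3: blocked at fork node X4 ∈ conditioning set.
{X2, X4} contains no descendant of X6 and blocks every backdoor path.
Every element of {X2, X4} is needed (dropping X2 leaves P1 open; dropping X4 leaves P3 open), so no proper subset is valid.
Among all size-2 subsets of the eligible variables, only {X2, X4} blocks every backdoor path, so it is the unique smallest valid adjustment set.

{X2, X4}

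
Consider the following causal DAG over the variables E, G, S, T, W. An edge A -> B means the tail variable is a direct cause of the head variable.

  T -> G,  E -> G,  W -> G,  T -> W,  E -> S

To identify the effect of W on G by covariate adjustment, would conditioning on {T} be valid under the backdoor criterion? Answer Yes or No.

Backdoor paths from W to G (paths whose first edge points into W):
  P1: W <- T -> G
Condition 1 (no descendant of W in the set): holds — descendants of W are {G}; none are in {T}.
Condition 2 (every backdoor path blocked by {T}):
  P1: blocked at fork node T ∈ conditioning set.
{T} satisfies the backdoor criterion.

Yes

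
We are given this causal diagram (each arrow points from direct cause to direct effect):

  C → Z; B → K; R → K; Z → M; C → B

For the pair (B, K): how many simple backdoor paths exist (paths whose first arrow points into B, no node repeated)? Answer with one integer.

0

A backdoor path from B to K is any simple undirected path whose first edge points into B (i.e. leaves B via a parent).
Parents of B: {C}.
No simple path from any parent of B reaches K without revisiting B, so there are no backdoor paths.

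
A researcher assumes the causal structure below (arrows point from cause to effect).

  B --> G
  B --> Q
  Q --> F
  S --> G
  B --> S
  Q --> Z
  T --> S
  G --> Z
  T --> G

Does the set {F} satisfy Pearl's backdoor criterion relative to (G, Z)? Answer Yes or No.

No

Backdoor paths from G to Z (paths whose first edge points into G):
  P1: G <- T -> S <- B -> Q -> Z
  P2: G <- B -> Q -> Z
  P3: G <- S <- B -> Q -> Z
Condition 1 (no descendant of G in the set): holds — descendants of G are {Z}; none are in {F}.
Condition 2 (every backdoor path blocked by {F}):
  P1: blocked at collider S (neither it nor any descendant is in the conditioning set).
  P2: open — no interior node is in the conditioning set.
  P3: open — no interior node is in the conditioning set.
{F} does not satisfy the backdoor criterion.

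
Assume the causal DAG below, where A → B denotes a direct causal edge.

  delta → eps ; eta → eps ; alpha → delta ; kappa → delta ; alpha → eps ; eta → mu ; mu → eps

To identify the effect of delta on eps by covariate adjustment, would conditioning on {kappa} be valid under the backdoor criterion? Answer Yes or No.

No

Backdoor paths from delta to eps (paths whose first edge points into delta):
  P1: delta <- alpha -> eps
Condition 1 (no descendant of delta in the set): holds — descendants of delta are {eps}; none are in {kappa}.
Condition 2 (every backdoor path blocked by {kappa}):
  P1: open — no interior node is in the conditioning set.
{kappa} does not satisfy the backdoor criterion.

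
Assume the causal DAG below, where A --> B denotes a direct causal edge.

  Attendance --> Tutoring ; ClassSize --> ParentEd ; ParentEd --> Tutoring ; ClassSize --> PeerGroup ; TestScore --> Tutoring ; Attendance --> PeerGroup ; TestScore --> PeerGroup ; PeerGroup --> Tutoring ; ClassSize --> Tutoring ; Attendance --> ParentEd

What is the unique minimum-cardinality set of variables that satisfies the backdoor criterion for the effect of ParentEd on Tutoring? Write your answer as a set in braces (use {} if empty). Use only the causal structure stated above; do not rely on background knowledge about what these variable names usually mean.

Variables eligible for adjustment (non-descendants of ParentEd, excluding ParentEd and Tutoring): {Attendance, ClassSize, PeerGroup, TestScore}.
Backdoor paths from ParentEd to Tutoring:
  P1: ParentEd <- ClassSize -> PeerGroup <- TestScore -> Tutoring
  P2: ParentEd <- ClassSize -> PeerGroup <- Attendance -> Tutoring
  P3: ParentEd <- ClassSize -> PeerGroup -> Tutoring
  P4: ParentEd <- ClassSize -> Tutoring
  P5: ParentEd <- Attendance -> PeerGroup <- ClassSize -> Tutoring
  P6: ParentEd <- Attendance -> PeerGroup <- TestScore -> Tutoring
  P7: ParentEd <- Attendance -> PeerGroup -> Tutoring
  P8: ParentEd <- Attendance -> Tutoring
The empty set is not sufficient: P3 (ParentEd <- ClassSize -> PeerGroup -> Tutoring) has no collider blocking it and no conditioned non-collider, so it is open.
Try {Attendance, ClassSize}:
  P1: blocked at fork node ClassSize ∈ conditioning set.
  P2: blocked at fork node ClassSize ∈ conditioning set.
  P3: blocked at fork node ClassSize ∈ conditioning set.
  P4: blocked at fork node ClassSize ∈ conditioning set.
  P5: blocked at fork node Attendance ∈ conditioning set.
  P6: blocked at fork node Attendance ∈ conditioning set.
  P7: blocked at fork node Attendance ∈ conditioning set.
  P8: blocked at fork node Attendance ∈ conditioning set.
{Attendance, ClassSize} contains no descendant of ParentEd and blocks every backdoor path.
Every element of {Attendance, ClassSize} is needed (dropping Attendance leaves P7 open; dropping ClassSize leaves P3 open), so no proper subset is valid.
Among all size-2 subsets of the eligible variables, only {Attendance, ClassSize} blocks every backdoor path, so it is the unique smallest valid adjustment set.

{Attendance, ClassSize}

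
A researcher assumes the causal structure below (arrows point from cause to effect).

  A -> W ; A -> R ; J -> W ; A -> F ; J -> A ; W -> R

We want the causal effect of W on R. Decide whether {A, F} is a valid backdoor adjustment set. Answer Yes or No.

Yes

Backdoor paths from W to R (paths whose first edge points into W):
  P1: W <- J -> A -> R
  P2: W <- A -> R
Condition 1 (no descendant of W in the set): holds — descendants of W are {R}; none are in {A, F}.
Condition 2 (every backdoor path blocked by {A, F}):
  P1: blocked at chain node A ∈ conditioning set.
  P2: blocked at fork node A ∈ conditioning set.
{A, F} satisfies the backdoor criterion.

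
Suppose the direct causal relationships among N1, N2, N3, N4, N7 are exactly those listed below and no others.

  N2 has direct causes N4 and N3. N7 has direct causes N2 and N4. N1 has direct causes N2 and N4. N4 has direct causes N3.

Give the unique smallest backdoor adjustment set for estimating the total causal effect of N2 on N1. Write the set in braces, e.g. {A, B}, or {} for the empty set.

Variables eligible for adjustment (non-descendants of N2, excluding N2 and N1): {N3, N4}.
Backdoor paths from N2 to N1:
  P1: N2 <- N3 -> N4 -> N1
  P2: N2 <- N4 -> N1
The empty set is not sufficient: P1 (N2 <- N3 -> N4 -> N1) has no collider blocking it and no conditioned non-collider, so it is open.
Try {N4}:
  P1: blocked at chain node N4 ∈ conditioning set.
  P2: blocked at fork node N4 ∈ conditioning set.
{N4} contains no descendant of N2 and blocks every backdoor path.
No other singleton works — e.g. {N3} leaves P2 open — so {N4} is the unique smallest valid adjustment set.

{N4}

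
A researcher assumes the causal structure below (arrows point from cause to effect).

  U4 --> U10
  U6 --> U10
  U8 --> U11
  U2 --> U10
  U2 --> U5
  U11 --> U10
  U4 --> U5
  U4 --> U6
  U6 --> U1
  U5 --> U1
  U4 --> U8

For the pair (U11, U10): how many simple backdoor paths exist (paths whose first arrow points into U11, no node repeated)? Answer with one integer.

A backdoor path from U11 to U10 is any simple undirected path whose first edge points into U11 (i.e. leaves U11 via a parent).
Parents of U11: {U8}.
Enumerating:
  P1: U11 <- U8 <- U4 -> U5 <- U2 -> U10
  P2: U11 <- U8 <- U4 -> U5 -> U1 <- U6 -> U10
  P3: U11 <- U8 <- U4 -> U6 -> U1 <- U5 <- U2 -> U10
  P4: U11 <- U8 <- U4 -> U6 -> U10
  P5: U11 <- U8 <- U4 -> U10
That exhausts the simple backdoor paths. Count: 5.

5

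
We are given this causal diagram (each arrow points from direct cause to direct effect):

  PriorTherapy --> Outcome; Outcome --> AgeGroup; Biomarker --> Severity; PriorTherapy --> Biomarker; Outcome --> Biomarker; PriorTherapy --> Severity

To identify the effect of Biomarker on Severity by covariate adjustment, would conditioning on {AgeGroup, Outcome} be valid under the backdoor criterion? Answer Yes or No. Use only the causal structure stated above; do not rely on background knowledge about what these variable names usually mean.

No

Backdoor paths from Biomarker to Severity (paths whose first edge points into Biomarker):
  P1: Biomarker <- PriorTherapy -> Severity
  P2: Biomarker <- Outcome <- PriorTherapy -> Severity
Condition 1 (no descendant of Biomarker in the set): holds — descendants of Biomarker are {Severity}; none are in {AgeGroup, Outcome}.
Condition 2 (every backdoor path blocked by {AgeGroup, Outcome}):
  P1: open — no interior node is in the conditioning set.
  P2: blocked at chain node Outcome ∈ conditioning set.
{AgeGroup, Outcome} does not satisfy the backdoor criterion.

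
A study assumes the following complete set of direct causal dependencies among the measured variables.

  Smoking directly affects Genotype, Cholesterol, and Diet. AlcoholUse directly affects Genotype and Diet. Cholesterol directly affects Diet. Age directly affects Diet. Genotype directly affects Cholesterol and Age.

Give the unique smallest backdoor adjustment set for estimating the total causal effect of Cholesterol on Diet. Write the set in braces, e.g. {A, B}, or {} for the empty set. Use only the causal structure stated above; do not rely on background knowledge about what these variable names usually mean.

{Genotype, Smoking}

Variables eligible for adjustment (non-descendants of Cholesterol, excluding Cholesterol and Diet): {Age, AlcoholUse, Genotype, Smoking}.
Backdoor paths from Cholesterol to Diet:
  P1: Cholesterol <- Smoking -> Genotype <- AlcoholUse -> Diet
  P2: Cholesterol <- Smoking -> Genotype -> Age -> Diet
  P3: Cholesterol <- Smoking -> Diet
  P4: Cholesterol <- Genotype <- Smoking -> Diet
  P5: Cholesterol <- Genotype <- AlcoholUse -> Diet
  P6: Cholesterol <- Genotype -> Age -> Diet
The empty set is not sufficient: P2 (Cholesterol <- Smoking -> Genotype -> Age -> Diet) has no collider blocking it and no conditioned non-collider, so it is open.
Try {Genotype, Smoking}:
  P1: blocked at fork node Smoking ∈ conditioning set.
  P2: blocked at fork node Smoking ∈ conditioning set.
  P3: blocked at fork node Smoking ∈ conditioning set.
  P4: blocked at chain node Genotype ∈ conditioning set.
  P5: blocked at chain node Genotype ∈ conditioning set.
  P6: blocked at fork node Genotype ∈ conditioning set.
{Genotype, Smoking} contains no descendant of Cholesterol and blocks every backdoor path.
Every element of {Genotype, Smoking} is needed (dropping Genotype leaves P5 open; dropping Smoking leaves P1 open), so no proper subset is valid.
Among all size-2 subsets of the eligible variables, only {Genotype, Smoking} blocks every backdoor path, so it is the unique smallest valid adjustment set.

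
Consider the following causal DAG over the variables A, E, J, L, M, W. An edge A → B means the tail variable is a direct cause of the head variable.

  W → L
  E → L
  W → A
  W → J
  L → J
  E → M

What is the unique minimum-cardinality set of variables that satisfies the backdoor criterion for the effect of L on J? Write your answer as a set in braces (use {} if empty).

{W}

Variables eligible for adjustment (non-descendants of L, excluding L and J): {A, E, M, W}.
Backdoor paths from L to J:
  P1: L <- W -> J
The empty set is not sufficient: P1 (L <- W -> J) has no collider blocking it and no conditioned non-collider, so it is open.
Try {W}:
  P1: blocked at fork node W ∈ conditioning set.
{W} contains no descendant of L and blocks every backdoor path.
No other singleton works — e.g. {A} leaves P1 open — so {W} is the unique smallest valid adjustment set.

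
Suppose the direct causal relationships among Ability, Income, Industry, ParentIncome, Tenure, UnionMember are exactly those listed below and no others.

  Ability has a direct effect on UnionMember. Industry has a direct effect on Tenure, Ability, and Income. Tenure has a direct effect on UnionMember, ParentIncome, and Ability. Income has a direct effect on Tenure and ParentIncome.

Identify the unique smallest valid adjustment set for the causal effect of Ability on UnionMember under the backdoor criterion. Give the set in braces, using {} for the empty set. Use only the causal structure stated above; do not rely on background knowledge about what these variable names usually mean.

Variables eligible for adjustment (non-descendants of Ability, excluding Ability and UnionMember): {Income, Industry, ParentIncome, Tenure}.
Backdoor paths from Ability to UnionMember:
  P1: Ability <- Industry -> Income -> Tenure -> UnionMember
  P2: Ability <- Industry -> Income -> ParentIncome <- Tenure -> UnionMember
  P3: Ability <- Industry -> Tenure -> UnionMember
  P4: Ability <- Tenure -> UnionMember
The empty set is not sufficient: P1 (Ability <- Industry -> Income -> Tenure -> UnionMember) has no collider blocking it and no conditioned non-collider, so it is open.
Try {Tenure}:
  P1: blocked at chain node Tenure ∈ conditioning set.
  P2: blocked at collider ParentIncome (neither it nor any descendant is in the conditioning set).
  P3: blocked at chain node Tenure ∈ conditioning set.
  P4: blocked at fork node Tenure ∈ conditioning set.
{Tenure} contains no descendant of Ability and blocks every backdoor path.
No other singleton works — e.g. {Industry} leaves P4 open — so {Tenure} is the unique smallest valid adjustment set.

{Tenure}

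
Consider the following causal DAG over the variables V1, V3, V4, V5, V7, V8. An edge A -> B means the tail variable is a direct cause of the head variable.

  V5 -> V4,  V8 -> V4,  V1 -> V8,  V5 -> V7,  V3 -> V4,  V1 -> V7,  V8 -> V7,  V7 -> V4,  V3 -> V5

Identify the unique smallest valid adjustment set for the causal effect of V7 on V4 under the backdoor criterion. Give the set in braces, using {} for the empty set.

Variables eligible for adjustment (non-descendants of V7, excluding V7 and V4): {V1, V3, V5, V8}.
Backdoor paths from V7 to V4:
  P1: V7 <- V1 -> V8 -> V4
  P2: V7 <- V5 <- V3 -> V4
  P3: V7 <- V5 -> V4
  P4: V7 <- V8 -> V4
The empty set is not sufficient: P1 (V7 <- V1 -> V8 -> V4) has no collider blocking it and no conditioned non-collider, so it is open.
Try {V5, V8}:
  P1: blocked at chain node V8 ∈ conditioning set.
  P2: blocked at chain node V5 ∈ conditioning set.
  P3: blocked at fork node V5 ∈ conditioning set.
  P4: blocked at fork node V8 ∈ conditioning set.
{V5, V8} contains no descendant of V7 and blocks every backdoor path.
Every element of {V5, V8} is needed (dropping V5 leaves P2 open; dropping V8 leaves P1 open), so no proper subset is valid.
Among all size-2 subsets of the eligible variables, only {V5, V8} blocks every backdoor path, so it is the unique smallest valid adjustment set.

{V5, V8}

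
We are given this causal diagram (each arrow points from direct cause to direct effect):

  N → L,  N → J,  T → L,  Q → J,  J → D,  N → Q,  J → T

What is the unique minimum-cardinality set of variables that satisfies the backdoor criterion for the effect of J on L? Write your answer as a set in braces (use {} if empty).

{N}

Variables eligible for adjustment (non-descendants of J, excluding J and L): {N, Q}.
Backdoor paths from J to L:
  P1: J <- N -> L
  P2: J <- Q <- N -> L
The empty set is not sufficient: P1 (J <- N -> L) has no collider blocking it and no conditioned non-collider, so it is open.
Try {N}:
  P1: blocked at fork node N ∈ conditioning set.
  P2: blocked at fork node N ∈ conditioning set.
{N} contains no descendant of J and blocks every backdoor path.
No other singleton works — e.g. {Q} leaves P1 open — so {N} is the unique smallest valid adjustment set.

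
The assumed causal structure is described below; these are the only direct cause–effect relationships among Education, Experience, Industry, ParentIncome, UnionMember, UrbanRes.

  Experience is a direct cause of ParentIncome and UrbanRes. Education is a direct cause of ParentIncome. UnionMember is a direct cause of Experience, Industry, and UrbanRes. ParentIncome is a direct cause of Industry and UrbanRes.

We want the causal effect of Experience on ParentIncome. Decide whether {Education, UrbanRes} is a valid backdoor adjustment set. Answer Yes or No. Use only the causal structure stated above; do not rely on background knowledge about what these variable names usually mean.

Backdoor paths from Experience to ParentIncome (paths whose first edge points into Experience):
  P1: Experience <- UnionMember -> Industry <- ParentIncome
  P2: Experience <- UnionMember -> UrbanRes <- ParentIncome
Condition 1 (no descendant of Experience in the set): FAILS — UrbanRes is a descendant of Experience.
Condition 2 (every backdoor path blocked by {Education, UrbanRes}):
  P1: blocked at collider Industry (neither it nor any descendant is in the conditioning set).
  P2: open — collider(s) UrbanRes are conditioned on (or have a conditioned descendant) and no non-collider on the path is in the set.
{Education, UrbanRes} does not satisfy the backdoor criterion.

No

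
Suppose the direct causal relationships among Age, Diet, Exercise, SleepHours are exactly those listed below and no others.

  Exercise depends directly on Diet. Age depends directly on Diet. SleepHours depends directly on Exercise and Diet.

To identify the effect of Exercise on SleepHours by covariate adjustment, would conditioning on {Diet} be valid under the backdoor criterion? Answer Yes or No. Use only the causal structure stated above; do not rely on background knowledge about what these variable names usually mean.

Backdoor paths from Exercise to SleepHours (paths whose first edge points into Exercise):
  P1: Exercise <- Diet -> SleepHours
Condition 1 (no descendant of Exercise in the set): holds — descendants of Exercise are {SleepHours}; none are in {Diet}.
Condition 2 (every backdoor path blocked by {Diet}):
  P1: blocked at fork node Diet ∈ conditioning set.
{Diet} satisfies the backdoor criterion.

Yes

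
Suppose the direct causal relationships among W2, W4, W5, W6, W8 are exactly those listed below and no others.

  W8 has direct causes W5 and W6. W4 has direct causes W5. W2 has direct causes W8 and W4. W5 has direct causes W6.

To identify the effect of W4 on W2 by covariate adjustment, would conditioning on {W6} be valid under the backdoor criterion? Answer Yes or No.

Backdoor paths from W4 to W2 (paths whose first edge points into W4):
  P1: W4 <- W5 <- W6 -> W8 -> W2
  P2: W4 <- W5 -> W8 -> W2
Condition 1 (no descendant of W4 in the set): holds — descendants of W4 are {W2}; none are in {W6}.
Condition 2 (every backdoor path blocked by {W6}):
  P1: blocked at fork node W6 ∈ conditioning set.
  P2: open — no interior node is in the conditioning set.
{W6} does not satisfy the backdoor criterion.

No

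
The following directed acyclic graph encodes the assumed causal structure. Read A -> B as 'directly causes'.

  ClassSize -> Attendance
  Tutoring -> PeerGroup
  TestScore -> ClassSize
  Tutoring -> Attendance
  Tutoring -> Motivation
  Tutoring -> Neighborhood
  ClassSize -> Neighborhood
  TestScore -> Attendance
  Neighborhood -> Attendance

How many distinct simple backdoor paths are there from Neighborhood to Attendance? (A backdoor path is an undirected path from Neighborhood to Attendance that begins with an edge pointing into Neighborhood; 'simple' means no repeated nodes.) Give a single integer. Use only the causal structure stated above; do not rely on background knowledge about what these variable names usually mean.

A backdoor path from Neighborhood to Attendance is any simple undirected path whose first edge points into Neighborhood (i.e. leaves Neighborhood via a parent).
Parents of Neighborhood: {ClassSize, Tutoring}.
Enumerating:
  P1: Neighborhood <- Tutoring -> Attendance
  P2: Neighborhood <- ClassSize <- TestScore -> Attendance
  P3: Neighborhood <- ClassSize -> Attendance
That exhausts the simple backdoor paths. Count: 3.

3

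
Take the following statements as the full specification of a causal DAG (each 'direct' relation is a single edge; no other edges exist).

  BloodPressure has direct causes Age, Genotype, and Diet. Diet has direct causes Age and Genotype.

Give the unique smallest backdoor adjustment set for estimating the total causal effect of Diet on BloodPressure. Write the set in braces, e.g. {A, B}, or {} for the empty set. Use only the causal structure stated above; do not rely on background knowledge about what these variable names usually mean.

Variables eligible for adjustment (non-descendants of Diet, excluding Diet and BloodPressure): {Age, Genotype}.
Backdoor paths from Diet to BloodPressure:
  P1: Diet <- Genotype -> BloodPressure
  P2: Diet <- Age -> BloodPressure
The empty set is not sufficient: P1 (Diet <- Genotype -> BloodPressure) has no collider blocking it and no conditioned non-collider, so it is open.
Try {Age, Genotype}:
  P1: blocked at fork node Genotype ∈ conditioning set.
  P2: blocked at fork node Age ∈ conditioning set.
{Age, Genotype} contains no descendant of Diet and blocks every backdoor path.
Every element of {Age, Genotype} is needed (dropping Age leaves P2 open; dropping Genotype leaves P1 open), so no proper subset is valid.
Among all size-2 subsets of the eligible variables, only {Age, Genotype} blocks every backdoor path, so it is the unique smallest valid adjustment set.

{Age, Genotype}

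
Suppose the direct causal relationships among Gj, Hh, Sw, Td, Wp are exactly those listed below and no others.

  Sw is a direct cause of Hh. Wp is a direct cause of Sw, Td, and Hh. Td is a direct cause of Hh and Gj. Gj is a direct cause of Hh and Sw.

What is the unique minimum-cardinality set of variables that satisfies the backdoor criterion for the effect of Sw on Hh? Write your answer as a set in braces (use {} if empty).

{Gj, Wp}

Variables eligible for adjustment (non-descendants of Sw, excluding Sw and Hh): {Gj, Td, Wp}.
Backdoor paths from Sw to Hh:
  P1: Sw <- Wp -> Td -> Gj -> Hh
  P2: Sw <- Wp -> Td -> Hh
  P3: Sw <- Wp -> Hh
  P4: Sw <- Gj <- Td <- Wp -> Hh
  P5: Sw <- Gj <- Td -> Hh
  P6: Sw <- Gj -> Hh
The empty set is not sufficient: P1 (Sw <- Wp -> Td -> Gj -> Hh) has no collider blocking it and no conditioned non-collider, so it is open.
Try {Gj, Wp}:
  P1: blocked at fork node Wp ∈ conditioning set.
  P2: blocked at fork node Wp ∈ conditioning set.
  P3: blocked at fork node Wp ∈ conditioning set.
  P4: blocked at chain node Gj ∈ conditioning set.
  P5: blocked at chain node Gj ∈ conditioning set.
  P6: blocked at fork node Gj ∈ conditioning set.
{Gj, Wp} contains no descendant of Sw and blocks every backdoor path.
Every element of {Gj, Wp} is needed (dropping Gj leaves P5 open; dropping Wp leaves P2 open), so no proper subset is valid.
Among all size-2 subsets of the eligible variables, only {Gj, Wp} blocks every backdoor path, so it is the unique smallest valid adjustment set.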